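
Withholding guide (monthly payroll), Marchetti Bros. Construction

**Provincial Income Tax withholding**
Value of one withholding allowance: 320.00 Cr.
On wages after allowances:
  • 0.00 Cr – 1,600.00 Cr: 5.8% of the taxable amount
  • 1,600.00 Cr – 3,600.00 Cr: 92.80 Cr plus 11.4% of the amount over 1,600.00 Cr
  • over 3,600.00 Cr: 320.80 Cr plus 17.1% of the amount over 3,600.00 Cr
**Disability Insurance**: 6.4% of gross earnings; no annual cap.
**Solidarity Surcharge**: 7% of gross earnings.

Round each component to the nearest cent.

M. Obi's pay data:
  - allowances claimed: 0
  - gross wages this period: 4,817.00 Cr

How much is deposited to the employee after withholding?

3,642.61 Cr

Provincial Income Tax: taxable = 4,817.00 Cr
  320.80 Cr + 17.1% × (4,817.00 Cr − 3,600.00 Cr) = 320.80 Cr + 17.1% × 1,217.00 Cr = 528.91 Cr
Disability Insurance: 6.4% × 4,817.00 Cr = 308.29 Cr
Solidarity Surcharge: 7% × 4,817.00 Cr = 337.19 Cr
Total withheld: 528.91 Cr + 308.29 Cr + 337.19 Cr = 1,174.39 Cr
Net pay: 4,817.00 Cr − 1,174.39 Cr = 3,642.61 Cr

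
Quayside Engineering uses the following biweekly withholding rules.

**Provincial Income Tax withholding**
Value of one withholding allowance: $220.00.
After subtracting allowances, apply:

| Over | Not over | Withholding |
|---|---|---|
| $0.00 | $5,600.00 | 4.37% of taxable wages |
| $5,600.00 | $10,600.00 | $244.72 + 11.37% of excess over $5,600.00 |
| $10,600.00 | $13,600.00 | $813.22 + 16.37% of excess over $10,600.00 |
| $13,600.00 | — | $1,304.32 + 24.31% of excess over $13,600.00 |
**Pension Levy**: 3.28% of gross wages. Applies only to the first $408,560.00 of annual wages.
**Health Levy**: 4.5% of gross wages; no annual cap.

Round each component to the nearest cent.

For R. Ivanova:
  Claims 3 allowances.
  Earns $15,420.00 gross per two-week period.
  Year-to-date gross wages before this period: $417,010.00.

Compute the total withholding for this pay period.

Provincial Income Tax: taxable = $15,420.00 − 3×$220.00 = $14,760.00
  $1,304.32 + 24.31% × ($14,760.00 − $13,600.00) = $1,304.32 + 24.31% × $1,160.00 = $1,586.32
Pension Levy: YTD $417,010.00 ≥ cap $408,560.00 → $0.00
Health Levy: 4.5% × $15,420.00 = $693.90
Total: $1,586.32 + $0.00 + $693.90 = $2,280.22

$2,280.22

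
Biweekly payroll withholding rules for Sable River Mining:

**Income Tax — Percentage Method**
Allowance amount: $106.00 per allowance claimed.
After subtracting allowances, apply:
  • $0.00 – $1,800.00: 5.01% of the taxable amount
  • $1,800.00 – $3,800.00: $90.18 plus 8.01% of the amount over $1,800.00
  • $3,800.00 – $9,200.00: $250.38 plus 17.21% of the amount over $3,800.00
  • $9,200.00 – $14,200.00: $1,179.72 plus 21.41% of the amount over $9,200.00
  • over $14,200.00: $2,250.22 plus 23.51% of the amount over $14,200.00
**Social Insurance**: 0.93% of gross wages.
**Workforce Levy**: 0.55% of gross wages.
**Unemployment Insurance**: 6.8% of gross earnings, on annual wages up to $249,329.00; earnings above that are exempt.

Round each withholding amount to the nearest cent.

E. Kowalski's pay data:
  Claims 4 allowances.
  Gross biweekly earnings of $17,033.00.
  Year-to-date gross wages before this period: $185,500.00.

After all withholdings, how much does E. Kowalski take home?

Income Tax: taxable = $17,033.00 − 4×$106.00 = $16,609.00
  $2,250.22 + 23.51% × ($16,609.00 − $14,200.00) = $2,250.22 + 23.51% × $2,409.00 = $2,816.58
Social Insurance: 0.93% × $17,033.00 = $158.41
Workforce Levy: 0.55% × $17,033.00 = $93.68
Unemployment Insurance: 6.8% × $17,033.00 = $1,158.24
Total withheld: $2,816.58 + $158.41 + $93.68 + $1,158.24 = $4,226.91
Net pay: $17,033.00 − $4,226.91 = $12,806.09

$12,806.09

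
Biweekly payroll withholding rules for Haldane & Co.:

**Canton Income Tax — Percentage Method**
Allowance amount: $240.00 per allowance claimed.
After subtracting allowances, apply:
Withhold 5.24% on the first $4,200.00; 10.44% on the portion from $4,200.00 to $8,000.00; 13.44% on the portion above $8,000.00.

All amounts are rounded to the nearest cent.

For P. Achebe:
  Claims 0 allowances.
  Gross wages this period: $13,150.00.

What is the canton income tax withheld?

Canton Income Tax: taxable = $13,150.00
  $616.80 + 13.44% × ($13,150.00 − $8,000.00) = $616.80 + 13.44% × $5,150.00 = $1,308.96

$1,308.96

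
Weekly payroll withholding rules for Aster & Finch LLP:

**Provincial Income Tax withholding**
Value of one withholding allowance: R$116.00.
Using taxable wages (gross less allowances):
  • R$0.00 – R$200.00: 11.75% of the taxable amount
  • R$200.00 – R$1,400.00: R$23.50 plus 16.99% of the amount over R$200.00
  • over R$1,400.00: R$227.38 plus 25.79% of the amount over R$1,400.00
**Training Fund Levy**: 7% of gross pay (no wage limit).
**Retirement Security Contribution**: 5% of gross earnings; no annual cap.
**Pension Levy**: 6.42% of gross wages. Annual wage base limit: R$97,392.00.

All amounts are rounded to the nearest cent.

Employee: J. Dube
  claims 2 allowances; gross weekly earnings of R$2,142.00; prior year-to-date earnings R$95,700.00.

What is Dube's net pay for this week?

Provincial Income Tax: taxable = R$2,142.00 − 2×R$116.00 = R$1,910.00
  R$227.38 + 25.79% × (R$1,910.00 − R$1,400.00) = R$227.38 + 25.79% × R$510.00 = R$358.91
Training Fund Levy: 7% × R$2,142.00 = R$149.94
Retirement Security Contribution: 5% × R$2,142.00 = R$107.10
Pension Levy: cap R$97,392.00 − YTD R$95,700.00 = R$1,692.00 subject; 6.42% × R$1,692.00 = R$108.63
Total withheld: R$358.91 + R$149.94 + R$107.10 + R$108.63 = R$724.58
Net pay: R$2,142.00 − R$724.58 = R$1,417.42

R$1,417.42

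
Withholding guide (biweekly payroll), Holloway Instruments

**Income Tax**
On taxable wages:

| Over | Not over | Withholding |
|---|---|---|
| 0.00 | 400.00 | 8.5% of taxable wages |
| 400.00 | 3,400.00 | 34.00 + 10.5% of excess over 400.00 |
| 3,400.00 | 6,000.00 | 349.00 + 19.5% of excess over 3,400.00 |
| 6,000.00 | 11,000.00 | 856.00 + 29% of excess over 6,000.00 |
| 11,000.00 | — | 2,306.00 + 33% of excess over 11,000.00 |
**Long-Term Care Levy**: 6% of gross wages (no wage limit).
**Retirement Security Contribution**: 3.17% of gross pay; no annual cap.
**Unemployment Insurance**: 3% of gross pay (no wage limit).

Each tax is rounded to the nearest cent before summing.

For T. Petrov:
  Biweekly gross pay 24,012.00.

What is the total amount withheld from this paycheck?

9,522.22

Income Tax: taxable = 24,012.00
  2,306.00 + 33% × (24,012.00 − 11,000.00) = 2,306.00 + 33% × 13,012.00 = 6,599.96
Long-Term Care Levy: 6% × 24,012.00 = 1,440.72
Retirement Security Contribution: 3.17% × 24,012.00 = 761.18
Unemployment Insurance: 3% × 24,012.00 = 720.36
Total: 6,599.96 + 1,440.72 + 761.18 + 720.36 = 9,522.22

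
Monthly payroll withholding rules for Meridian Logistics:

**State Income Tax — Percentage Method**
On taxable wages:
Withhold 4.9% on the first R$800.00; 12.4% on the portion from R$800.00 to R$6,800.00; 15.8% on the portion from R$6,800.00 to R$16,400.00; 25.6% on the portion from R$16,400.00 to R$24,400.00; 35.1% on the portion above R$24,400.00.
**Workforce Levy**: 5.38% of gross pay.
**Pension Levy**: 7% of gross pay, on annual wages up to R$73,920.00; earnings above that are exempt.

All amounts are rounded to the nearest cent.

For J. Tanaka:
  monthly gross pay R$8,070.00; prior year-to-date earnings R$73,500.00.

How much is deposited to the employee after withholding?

State Income Tax: taxable = R$8,070.00
  R$783.20 + 15.8% × (R$8,070.00 − R$6,800.00) = R$783.20 + 15.8% × R$1,270.00 = R$983.86
Workforce Levy: 5.38% × R$8,070.00 = R$434.17
Pension Levy: cap R$73,920.00 − YTD R$73,500.00 = R$420.00 subject; 7% × R$420.00 = R$29.40
Total withheld: R$983.86 + R$434.17 + R$29.40 = R$1,447.43
Net pay: R$8,070.00 − R$1,447.43 = R$6,622.57

R$6,622.57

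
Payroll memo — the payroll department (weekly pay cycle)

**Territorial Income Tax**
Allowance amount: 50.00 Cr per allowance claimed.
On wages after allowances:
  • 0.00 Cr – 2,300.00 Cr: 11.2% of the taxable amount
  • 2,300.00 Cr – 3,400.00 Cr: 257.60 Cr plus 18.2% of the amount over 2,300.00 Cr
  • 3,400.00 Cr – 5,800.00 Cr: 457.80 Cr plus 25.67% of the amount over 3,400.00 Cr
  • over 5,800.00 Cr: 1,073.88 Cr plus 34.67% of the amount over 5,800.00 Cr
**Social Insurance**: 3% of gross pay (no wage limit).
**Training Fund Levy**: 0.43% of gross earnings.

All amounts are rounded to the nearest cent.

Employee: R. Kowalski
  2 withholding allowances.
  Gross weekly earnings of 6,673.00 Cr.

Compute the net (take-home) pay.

Territorial Income Tax: taxable = 6,673.00 Cr − 2×50.00 Cr = 6,573.00 Cr
  1,073.88 Cr + 34.67% × (6,573.00 Cr − 5,800.00 Cr) = 1,073.88 Cr + 34.67% × 773.00 Cr = 1,341.88 Cr
Social Insurance: 3% × 6,673.00 Cr = 200.19 Cr
Training Fund Levy: 0.43% × 6,673.00 Cr = 28.69 Cr
Total withheld: 1,341.88 Cr + 200.19 Cr + 28.69 Cr = 1,570.76 Cr
Net pay: 6,673.00 Cr − 1,570.76 Cr = 5,102.24 Cr

5,102.24 Cr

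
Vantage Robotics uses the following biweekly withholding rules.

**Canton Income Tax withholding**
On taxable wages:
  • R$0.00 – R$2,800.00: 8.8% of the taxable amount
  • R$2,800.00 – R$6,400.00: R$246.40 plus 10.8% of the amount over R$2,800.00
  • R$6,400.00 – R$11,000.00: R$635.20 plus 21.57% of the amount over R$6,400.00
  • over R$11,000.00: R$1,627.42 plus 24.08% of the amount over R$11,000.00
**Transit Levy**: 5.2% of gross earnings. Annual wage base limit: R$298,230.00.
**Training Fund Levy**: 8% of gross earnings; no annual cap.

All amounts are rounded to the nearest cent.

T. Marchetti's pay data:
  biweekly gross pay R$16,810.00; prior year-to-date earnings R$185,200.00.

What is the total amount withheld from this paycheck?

R$5,245.39

Canton Income Tax: taxable = R$16,810.00
  R$1,627.42 + 24.08% × (R$16,810.00 − R$11,000.00) = R$1,627.42 + 24.08% × R$5,810.00 = R$3,026.47
Transit Levy: 5.2% × R$16,810.00 = R$874.12
Training Fund Levy: 8% × R$16,810.00 = R$1,344.80
Total: R$3,026.47 + R$874.12 + R$1,344.80 = R$5,245.39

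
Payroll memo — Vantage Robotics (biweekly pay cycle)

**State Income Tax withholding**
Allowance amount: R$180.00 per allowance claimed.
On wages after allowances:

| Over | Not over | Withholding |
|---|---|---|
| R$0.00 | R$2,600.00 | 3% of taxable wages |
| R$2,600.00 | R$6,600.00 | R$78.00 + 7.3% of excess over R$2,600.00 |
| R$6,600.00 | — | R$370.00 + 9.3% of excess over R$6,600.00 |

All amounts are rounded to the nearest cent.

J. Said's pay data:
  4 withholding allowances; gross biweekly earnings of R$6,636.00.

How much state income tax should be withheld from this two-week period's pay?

State Income Tax: taxable = R$6,636.00 − 4×R$180.00 = R$5,916.00
  R$78.00 + 7.3% × (R$5,916.00 − R$2,600.00) = R$78.00 + 7.3% × R$3,316.00 = R$320.07

R$320.07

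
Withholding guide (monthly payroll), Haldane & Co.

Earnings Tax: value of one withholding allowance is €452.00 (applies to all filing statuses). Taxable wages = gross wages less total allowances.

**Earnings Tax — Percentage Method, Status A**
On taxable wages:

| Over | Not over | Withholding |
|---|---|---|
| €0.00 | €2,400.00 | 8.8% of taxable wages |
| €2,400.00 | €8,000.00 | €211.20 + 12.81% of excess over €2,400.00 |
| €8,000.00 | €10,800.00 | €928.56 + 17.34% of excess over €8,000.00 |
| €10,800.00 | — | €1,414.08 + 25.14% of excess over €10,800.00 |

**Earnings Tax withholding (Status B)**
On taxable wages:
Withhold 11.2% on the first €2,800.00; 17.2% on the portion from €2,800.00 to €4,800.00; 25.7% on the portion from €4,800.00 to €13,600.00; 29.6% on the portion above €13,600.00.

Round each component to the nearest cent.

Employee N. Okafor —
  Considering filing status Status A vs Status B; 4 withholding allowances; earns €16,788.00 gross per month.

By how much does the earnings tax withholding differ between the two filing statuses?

€862.75

Earnings Tax (Status A): taxable = €16,788.00 − 4×€452.00 = €14,980.00
  €1,414.08 + 25.14% × (€14,980.00 − €10,800.00) = €1,414.08 + 25.14% × €4,180.00 = €2,464.93
Earnings Tax (Status B): taxable = €16,788.00 − 4×€452.00 = €14,980.00
  €2,919.20 + 29.6% × (€14,980.00 − €13,600.00) = €2,919.20 + 29.6% × €1,380.00 = €3,327.68
Difference: |€2,464.93 − €3,327.68| = €862.75 (higher under Status B)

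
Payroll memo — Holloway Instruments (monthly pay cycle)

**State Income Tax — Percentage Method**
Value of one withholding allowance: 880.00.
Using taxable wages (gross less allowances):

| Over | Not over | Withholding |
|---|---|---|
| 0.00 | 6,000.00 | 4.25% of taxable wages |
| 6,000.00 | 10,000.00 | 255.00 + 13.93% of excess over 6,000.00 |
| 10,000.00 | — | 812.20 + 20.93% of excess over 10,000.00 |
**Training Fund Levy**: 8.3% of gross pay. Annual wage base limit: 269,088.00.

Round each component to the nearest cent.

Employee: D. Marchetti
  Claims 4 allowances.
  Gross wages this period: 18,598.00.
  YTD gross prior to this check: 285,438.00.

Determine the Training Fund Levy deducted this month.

Training Fund Levy: YTD 285,438.00 ≥ cap 269,088.00 → 0.00

0.00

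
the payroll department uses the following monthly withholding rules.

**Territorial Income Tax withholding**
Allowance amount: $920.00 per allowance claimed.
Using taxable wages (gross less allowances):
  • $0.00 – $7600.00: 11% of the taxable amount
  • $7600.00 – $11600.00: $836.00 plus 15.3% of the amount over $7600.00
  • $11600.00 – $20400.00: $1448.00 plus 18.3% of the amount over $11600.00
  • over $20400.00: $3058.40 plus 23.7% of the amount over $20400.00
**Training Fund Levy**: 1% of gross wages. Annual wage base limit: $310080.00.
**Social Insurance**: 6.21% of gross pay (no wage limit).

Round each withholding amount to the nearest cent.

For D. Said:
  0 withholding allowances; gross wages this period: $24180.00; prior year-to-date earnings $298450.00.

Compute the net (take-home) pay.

$18607.86

Territorial Income Tax: taxable = $24180.00
  $3058.40 + 23.7% × ($24180.00 − $20400.00) = $3058.40 + 23.7% × $3780.00 = $3954.26
Training Fund Levy: cap $310080.00 − YTD $298450.00 = $11630.00 subject; 1% × $11630.00 = $116.30
Social Insurance: 6.21% × $24180.00 = $1501.58
Total withheld: $3954.26 + $116.30 + $1501.58 = $5572.14
Net pay: $24180.00 − $5572.14 = $18607.86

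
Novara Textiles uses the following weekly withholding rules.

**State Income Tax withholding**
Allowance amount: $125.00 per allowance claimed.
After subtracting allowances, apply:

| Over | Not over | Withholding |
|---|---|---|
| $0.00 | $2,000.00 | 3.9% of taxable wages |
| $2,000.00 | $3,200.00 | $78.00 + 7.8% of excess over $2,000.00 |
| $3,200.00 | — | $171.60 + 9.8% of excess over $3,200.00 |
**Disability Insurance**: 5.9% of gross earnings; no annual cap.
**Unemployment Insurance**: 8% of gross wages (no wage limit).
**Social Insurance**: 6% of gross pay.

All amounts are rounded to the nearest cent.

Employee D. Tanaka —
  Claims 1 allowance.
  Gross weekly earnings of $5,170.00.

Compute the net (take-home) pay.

State Income Tax: taxable = $5,170.00 − 1×$125.00 = $5,045.00
  $171.60 + 9.8% × ($5,045.00 − $3,200.00) = $171.60 + 9.8% × $1,845.00 = $352.41
Disability Insurance: 5.9% × $5,170.00 = $305.03
Unemployment Insurance: 8% × $5,170.00 = $413.60
Social Insurance: 6% × $5,170.00 = $310.20
Total withheld: $352.41 + $305.03 + $413.60 + $310.20 = $1,381.24
Net pay: $5,170.00 − $1,381.24 = $3,788.76

$3,788.76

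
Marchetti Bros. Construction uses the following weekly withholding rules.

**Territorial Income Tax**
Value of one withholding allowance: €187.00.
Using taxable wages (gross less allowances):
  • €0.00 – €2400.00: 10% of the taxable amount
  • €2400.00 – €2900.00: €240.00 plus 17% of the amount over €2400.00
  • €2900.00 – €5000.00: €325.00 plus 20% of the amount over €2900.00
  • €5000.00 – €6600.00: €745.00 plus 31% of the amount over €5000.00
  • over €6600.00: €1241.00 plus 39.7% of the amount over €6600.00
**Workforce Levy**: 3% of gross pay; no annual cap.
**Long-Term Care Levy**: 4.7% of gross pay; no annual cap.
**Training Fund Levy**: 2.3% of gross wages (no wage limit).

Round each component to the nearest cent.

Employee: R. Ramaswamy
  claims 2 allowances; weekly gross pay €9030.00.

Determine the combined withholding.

€2960.23

Territorial Income Tax: taxable = €9030.00 − 2×€187.00 = €8656.00
  €1241.00 + 39.7% × (€8656.00 − €6600.00) = €1241.00 + 39.7% × €2056.00 = €2057.23
Workforce Levy: 3% × €9030.00 = €270.90
Long-Term Care Levy: 4.7% × €9030.00 = €424.41
Training Fund Levy: 2.3% × €9030.00 = €207.69
Total: €2057.23 + €270.90 + €424.41 + €207.69 = €2960.23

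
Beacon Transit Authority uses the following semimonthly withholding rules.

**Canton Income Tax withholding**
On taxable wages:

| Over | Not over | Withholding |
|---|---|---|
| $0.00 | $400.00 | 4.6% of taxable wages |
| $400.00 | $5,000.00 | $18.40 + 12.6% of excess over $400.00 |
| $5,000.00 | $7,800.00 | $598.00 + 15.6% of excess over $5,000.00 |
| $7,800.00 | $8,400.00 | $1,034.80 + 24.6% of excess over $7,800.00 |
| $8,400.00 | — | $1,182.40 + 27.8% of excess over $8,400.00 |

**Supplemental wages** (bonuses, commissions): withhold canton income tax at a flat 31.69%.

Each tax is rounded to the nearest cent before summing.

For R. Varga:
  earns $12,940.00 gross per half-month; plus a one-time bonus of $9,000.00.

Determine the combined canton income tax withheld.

$5,296.62

Canton Income Tax: taxable = $12,940.00
  $1,182.40 + 27.8% × ($12,940.00 − $8,400.00) = $1,182.40 + 27.8% × $4,540.00 = $2,444.52
Supplemental (31.69% flat on bonus): 31.69% × $9,000.00 = $2,852.10
Total canton income tax: $2,444.52 + $2,852.10 = $5,296.62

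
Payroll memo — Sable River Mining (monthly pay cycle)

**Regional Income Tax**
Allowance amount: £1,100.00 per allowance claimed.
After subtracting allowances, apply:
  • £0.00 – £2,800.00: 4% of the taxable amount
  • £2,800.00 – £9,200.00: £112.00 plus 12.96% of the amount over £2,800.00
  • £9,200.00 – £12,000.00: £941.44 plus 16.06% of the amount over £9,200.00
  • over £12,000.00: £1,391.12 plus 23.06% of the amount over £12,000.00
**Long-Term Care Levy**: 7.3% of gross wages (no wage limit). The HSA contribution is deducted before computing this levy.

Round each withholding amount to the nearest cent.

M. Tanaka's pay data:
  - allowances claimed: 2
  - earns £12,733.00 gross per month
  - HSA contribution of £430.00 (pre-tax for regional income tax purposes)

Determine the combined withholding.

Regional Income Tax: taxable = £12,733.00 − £430.00 − 2×£1,100.00 = £10,103.00
  £941.44 + 16.06% × (£10,103.00 − £9,200.00) = £941.44 + 16.06% × £903.00 = £1,086.46
Long-Term Care Levy: 7.3% × £12,303.00 = £898.12
Total: £1,086.46 + £898.12 = £1,984.58

£1,984.58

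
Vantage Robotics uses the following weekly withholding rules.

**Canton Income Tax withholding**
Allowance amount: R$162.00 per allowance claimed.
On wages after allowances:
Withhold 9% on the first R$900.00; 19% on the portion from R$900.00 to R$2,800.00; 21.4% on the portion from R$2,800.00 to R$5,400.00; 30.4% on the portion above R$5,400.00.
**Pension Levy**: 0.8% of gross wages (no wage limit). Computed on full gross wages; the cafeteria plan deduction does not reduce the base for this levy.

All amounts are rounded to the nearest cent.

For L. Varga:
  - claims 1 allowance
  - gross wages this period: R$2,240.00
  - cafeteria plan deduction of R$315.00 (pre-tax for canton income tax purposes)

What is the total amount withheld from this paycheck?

Canton Income Tax: taxable = R$2,240.00 − R$315.00 − 1×R$162.00 = R$1,763.00
  R$81.00 + 19% × (R$1,763.00 − R$900.00) = R$81.00 + 19% × R$863.00 = R$244.97
Pension Levy: 0.8% × R$2,240.00 = R$17.92
Total: R$244.97 + R$17.92 = R$262.89

R$262.89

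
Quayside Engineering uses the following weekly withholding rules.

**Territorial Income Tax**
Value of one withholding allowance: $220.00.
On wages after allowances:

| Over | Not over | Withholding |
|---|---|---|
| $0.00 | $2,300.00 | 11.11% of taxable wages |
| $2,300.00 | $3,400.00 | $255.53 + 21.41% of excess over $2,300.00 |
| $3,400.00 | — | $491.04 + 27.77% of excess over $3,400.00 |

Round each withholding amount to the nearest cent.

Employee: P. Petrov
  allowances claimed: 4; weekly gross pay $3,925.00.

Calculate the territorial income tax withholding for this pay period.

$415.03

Territorial Income Tax: taxable = $3,925.00 − 4×$220.00 = $3,045.00
  $255.53 + 21.41% × ($3,045.00 − $2,300.00) = $255.53 + 21.41% × $745.00 = $415.03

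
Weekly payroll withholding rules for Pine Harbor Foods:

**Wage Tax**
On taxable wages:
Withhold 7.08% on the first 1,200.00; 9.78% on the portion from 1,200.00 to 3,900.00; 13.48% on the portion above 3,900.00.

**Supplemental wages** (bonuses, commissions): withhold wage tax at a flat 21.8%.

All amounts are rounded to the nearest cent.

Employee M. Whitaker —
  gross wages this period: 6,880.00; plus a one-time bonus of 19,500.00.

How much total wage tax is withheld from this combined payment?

5,001.72

Wage Tax: taxable = 6,880.00
  349.02 + 13.48% × (6,880.00 − 3,900.00) = 349.02 + 13.48% × 2,980.00 = 750.72
Supplemental (21.8% flat on bonus): 21.8% × 19,500.00 = 4,251.00
Total wage tax: 750.72 + 4,251.00 = 5,001.72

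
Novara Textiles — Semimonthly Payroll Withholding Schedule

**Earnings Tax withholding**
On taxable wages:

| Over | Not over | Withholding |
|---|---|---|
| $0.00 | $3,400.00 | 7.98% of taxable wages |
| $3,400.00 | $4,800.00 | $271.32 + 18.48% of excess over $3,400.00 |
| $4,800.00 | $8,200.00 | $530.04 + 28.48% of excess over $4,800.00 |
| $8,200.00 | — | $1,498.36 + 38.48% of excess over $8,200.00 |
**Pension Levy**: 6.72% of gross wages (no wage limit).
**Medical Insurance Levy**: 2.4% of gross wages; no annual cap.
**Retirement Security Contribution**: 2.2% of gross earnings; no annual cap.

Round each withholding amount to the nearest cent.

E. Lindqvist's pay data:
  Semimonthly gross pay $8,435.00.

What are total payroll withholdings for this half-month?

Earnings Tax: taxable = $8,435.00
  $1,498.36 + 38.48% × ($8,435.00 − $8,200.00) = $1,498.36 + 38.48% × $235.00 = $1,588.79
Pension Levy: 6.72% × $8,435.00 = $566.83
Medical Insurance Levy: 2.4% × $8,435.00 = $202.44
Retirement Security Contribution: 2.2% × $8,435.00 = $185.57
Total: $1,588.79 + $566.83 + $202.44 + $185.57 = $2,543.63

$2,543.63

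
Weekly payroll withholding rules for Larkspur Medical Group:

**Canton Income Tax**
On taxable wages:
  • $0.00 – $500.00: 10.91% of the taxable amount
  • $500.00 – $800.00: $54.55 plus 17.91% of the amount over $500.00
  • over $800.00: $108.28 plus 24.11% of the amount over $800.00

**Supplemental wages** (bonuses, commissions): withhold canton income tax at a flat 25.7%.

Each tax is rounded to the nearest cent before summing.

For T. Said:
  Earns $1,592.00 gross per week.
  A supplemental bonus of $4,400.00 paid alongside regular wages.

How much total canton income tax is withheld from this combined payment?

$1,430.03

Canton Income Tax: taxable = $1,592.00
  $108.28 + 24.11% × ($1,592.00 − $800.00) = $108.28 + 24.11% × $792.00 = $299.23
Supplemental (25.7% flat on bonus): 25.7% × $4,400.00 = $1,130.80
Total canton income tax: $299.23 + $1,130.80 = $1,430.03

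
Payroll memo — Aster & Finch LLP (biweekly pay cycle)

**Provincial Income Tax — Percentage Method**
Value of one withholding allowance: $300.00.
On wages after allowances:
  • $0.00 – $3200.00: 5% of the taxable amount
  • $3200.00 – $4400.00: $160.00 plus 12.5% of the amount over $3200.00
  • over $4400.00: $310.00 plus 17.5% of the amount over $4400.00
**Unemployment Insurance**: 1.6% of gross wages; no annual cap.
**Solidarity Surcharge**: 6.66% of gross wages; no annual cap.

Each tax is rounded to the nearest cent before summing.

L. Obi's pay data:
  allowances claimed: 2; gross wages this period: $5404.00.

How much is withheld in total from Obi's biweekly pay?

$827.07

Provincial Income Tax: taxable = $5404.00 − 2×$300.00 = $4804.00
  $310.00 + 17.5% × ($4804.00 − $4400.00) = $310.00 + 17.5% × $404.00 = $380.70
Unemployment Insurance: 1.6% × $5404.00 = $86.46
Solidarity Surcharge: 6.66% × $5404.00 = $359.91
Total: $380.70 + $86.46 + $359.91 = $827.07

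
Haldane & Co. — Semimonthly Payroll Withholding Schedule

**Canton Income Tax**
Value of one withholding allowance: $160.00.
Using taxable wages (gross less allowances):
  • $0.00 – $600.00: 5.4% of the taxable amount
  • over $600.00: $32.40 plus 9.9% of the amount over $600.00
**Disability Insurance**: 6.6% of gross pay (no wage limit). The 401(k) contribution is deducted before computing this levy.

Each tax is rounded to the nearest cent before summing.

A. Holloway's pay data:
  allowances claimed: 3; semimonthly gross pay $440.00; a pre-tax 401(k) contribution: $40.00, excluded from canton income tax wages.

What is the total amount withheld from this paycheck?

Canton Income Tax: taxable = $440.00 − $40.00 − 3×$160.00 = $-80.00
  Taxable ≤ 0 → $0.00
Disability Insurance: 6.6% × $400.00 = $26.40
Total: $0.00 + $26.40 = $26.40

$26.40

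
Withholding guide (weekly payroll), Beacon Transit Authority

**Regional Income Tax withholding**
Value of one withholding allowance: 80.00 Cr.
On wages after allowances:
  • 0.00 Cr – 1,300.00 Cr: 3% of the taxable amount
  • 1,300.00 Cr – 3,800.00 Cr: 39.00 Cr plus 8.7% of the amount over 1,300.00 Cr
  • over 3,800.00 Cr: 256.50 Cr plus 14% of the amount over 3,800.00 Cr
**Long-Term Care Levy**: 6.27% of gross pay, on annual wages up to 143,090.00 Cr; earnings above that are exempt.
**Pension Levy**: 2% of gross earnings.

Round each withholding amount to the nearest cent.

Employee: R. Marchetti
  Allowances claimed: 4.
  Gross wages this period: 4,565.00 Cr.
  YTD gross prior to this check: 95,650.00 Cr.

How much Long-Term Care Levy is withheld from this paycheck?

286.23 Cr

Long-Term Care Levy: 6.27% × 4,565.00 Cr = 286.23 Cr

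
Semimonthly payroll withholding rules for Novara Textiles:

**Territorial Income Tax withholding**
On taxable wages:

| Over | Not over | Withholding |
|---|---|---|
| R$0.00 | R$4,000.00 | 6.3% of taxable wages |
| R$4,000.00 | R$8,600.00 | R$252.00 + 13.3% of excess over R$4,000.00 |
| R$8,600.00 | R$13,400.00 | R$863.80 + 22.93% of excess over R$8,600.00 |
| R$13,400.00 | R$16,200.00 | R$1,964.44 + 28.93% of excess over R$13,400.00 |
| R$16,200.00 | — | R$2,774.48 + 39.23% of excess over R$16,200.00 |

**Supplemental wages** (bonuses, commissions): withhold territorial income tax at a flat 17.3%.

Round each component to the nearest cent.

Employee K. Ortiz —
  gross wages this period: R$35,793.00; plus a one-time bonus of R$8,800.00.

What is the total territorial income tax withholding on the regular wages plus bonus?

Territorial Income Tax: taxable = R$35,793.00
  R$2,774.48 + 39.23% × (R$35,793.00 − R$16,200.00) = R$2,774.48 + 39.23% × R$19,593.00 = R$10,460.81
Supplemental (17.3% flat on bonus): 17.3% × R$8,800.00 = R$1,522.40
Total territorial income tax: R$10,460.81 + R$1,522.40 = R$11,983.21

R$11,983.21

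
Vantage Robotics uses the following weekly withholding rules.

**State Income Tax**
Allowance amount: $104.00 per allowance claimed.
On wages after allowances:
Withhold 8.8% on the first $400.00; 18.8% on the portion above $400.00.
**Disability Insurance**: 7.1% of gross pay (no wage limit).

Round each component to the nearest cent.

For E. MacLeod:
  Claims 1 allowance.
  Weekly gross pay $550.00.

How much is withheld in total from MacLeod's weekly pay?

State Income Tax: taxable = $550.00 − 1×$104.00 = $446.00
  $35.20 + 18.8% × ($446.00 − $400.00) = $35.20 + 18.8% × $46.00 = $43.85
Disability Insurance: 7.1% × $550.00 = $39.05
Total: $43.85 + $39.05 = $82.90

$82.90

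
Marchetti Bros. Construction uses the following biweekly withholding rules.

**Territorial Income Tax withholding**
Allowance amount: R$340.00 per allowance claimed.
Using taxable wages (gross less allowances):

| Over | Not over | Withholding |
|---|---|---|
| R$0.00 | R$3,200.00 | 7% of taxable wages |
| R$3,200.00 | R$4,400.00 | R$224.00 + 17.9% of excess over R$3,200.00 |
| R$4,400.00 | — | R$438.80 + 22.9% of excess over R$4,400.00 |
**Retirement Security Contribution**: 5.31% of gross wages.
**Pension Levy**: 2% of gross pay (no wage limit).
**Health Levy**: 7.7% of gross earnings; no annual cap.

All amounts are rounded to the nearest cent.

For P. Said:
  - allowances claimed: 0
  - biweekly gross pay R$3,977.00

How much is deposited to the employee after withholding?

R$3,016.97

Territorial Income Tax: taxable = R$3,977.00
  R$224.00 + 17.9% × (R$3,977.00 − R$3,200.00) = R$224.00 + 17.9% × R$777.00 = R$363.08
Retirement Security Contribution: 5.31% × R$3,977.00 = R$211.18
Pension Levy: 2% × R$3,977.00 = R$79.54
Health Levy: 7.7% × R$3,977.00 = R$306.23
Total withheld: R$363.08 + R$211.18 + R$79.54 + R$306.23 = R$960.03
Net pay: R$3,977.00 − R$960.03 = R$3,016.97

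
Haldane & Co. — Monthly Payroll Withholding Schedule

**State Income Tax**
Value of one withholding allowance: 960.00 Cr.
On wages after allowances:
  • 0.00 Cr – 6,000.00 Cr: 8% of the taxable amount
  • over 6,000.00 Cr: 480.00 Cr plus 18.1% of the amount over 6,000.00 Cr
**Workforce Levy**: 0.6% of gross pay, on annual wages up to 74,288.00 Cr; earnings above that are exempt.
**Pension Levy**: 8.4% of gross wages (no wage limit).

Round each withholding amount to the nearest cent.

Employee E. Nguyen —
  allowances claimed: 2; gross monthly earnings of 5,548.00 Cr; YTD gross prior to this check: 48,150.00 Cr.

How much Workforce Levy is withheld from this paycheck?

Workforce Levy: 0.6% × 5,548.00 Cr = 33.29 Cr

33.29 Cr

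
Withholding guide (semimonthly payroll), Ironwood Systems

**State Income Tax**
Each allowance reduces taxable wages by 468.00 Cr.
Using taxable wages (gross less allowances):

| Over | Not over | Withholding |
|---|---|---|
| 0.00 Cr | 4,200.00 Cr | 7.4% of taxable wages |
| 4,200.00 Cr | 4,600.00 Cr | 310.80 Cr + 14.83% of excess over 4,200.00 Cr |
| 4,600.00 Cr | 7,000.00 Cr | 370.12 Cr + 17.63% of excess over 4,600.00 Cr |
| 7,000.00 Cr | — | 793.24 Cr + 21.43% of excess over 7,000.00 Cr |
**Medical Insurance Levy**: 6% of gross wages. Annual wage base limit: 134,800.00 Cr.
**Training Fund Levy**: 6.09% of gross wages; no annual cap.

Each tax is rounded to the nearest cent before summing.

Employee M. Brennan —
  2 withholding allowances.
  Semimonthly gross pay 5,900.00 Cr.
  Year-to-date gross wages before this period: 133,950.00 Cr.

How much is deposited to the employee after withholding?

5,055.40 Cr

State Income Tax: taxable = 5,900.00 Cr − 2×468.00 Cr = 4,964.00 Cr
  370.12 Cr + 17.63% × (4,964.00 Cr − 4,600.00 Cr) = 370.12 Cr + 17.63% × 364.00 Cr = 434.29 Cr
Medical Insurance Levy: cap 134,800.00 Cr − YTD 133,950.00 Cr = 850.00 Cr subject; 6% × 850.00 Cr = 51.00 Cr
Training Fund Levy: 6.09% × 5,900.00 Cr = 359.31 Cr
Total withheld: 434.29 Cr + 51.00 Cr + 359.31 Cr = 844.60 Cr
Net pay: 5,900.00 Cr − 844.60 Cr = 5,055.40 Cr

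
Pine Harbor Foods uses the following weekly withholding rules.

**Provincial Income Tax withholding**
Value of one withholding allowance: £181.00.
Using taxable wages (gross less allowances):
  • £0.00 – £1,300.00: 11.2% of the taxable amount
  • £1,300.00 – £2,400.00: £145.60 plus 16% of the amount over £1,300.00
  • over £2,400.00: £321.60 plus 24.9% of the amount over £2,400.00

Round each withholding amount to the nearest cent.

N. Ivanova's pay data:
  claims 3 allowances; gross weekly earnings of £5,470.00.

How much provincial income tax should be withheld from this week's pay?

Provincial Income Tax: taxable = £5,470.00 − 3×£181.00 = £4,927.00
  £321.60 + 24.9% × (£4,927.00 − £2,400.00) = £321.60 + 24.9% × £2,527.00 = £950.82

£950.82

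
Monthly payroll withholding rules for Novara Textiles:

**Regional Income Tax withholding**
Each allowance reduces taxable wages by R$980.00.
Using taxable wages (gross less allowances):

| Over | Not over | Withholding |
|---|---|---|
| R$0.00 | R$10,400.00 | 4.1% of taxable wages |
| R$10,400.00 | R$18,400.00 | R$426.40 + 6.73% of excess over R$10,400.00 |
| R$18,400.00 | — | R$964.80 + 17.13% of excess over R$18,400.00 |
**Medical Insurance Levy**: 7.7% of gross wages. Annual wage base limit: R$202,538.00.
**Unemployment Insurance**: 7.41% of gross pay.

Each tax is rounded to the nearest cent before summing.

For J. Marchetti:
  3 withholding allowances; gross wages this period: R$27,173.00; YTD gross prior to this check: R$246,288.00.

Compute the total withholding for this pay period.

Regional Income Tax: taxable = R$27,173.00 − 3×R$980.00 = R$24,233.00
  R$964.80 + 17.13% × (R$24,233.00 − R$18,400.00) = R$964.80 + 17.13% × R$5,833.00 = R$1,963.99
Medical Insurance Levy: YTD R$246,288.00 ≥ cap R$202,538.00 → R$0.00
Unemployment Insurance: 7.41% × R$27,173.00 = R$2,013.52
Total: R$1,963.99 + R$0.00 + R$2,013.52 = R$3,977.51

R$3,977.51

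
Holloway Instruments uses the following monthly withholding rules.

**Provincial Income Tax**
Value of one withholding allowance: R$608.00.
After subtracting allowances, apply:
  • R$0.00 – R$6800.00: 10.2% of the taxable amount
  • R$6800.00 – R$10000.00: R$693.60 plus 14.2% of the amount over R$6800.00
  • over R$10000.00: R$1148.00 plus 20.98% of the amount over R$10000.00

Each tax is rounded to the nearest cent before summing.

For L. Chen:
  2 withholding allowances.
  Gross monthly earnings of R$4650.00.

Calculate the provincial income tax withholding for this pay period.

Provincial Income Tax: taxable = R$4650.00 − 2×R$608.00 = R$3434.00
  10.2% × R$3434.00 = R$350.27

R$350.27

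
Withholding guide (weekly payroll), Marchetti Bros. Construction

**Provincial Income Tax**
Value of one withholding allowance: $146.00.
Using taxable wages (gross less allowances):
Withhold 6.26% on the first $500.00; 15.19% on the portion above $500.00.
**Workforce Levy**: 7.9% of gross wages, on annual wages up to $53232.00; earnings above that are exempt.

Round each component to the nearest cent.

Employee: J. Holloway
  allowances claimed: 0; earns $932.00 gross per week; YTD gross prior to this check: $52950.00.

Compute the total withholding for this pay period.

$119.20

Provincial Income Tax: taxable = $932.00
  $31.30 + 15.19% × ($932.00 − $500.00) = $31.30 + 15.19% × $432.00 = $96.92
Workforce Levy: cap $53232.00 − YTD $52950.00 = $282.00 subject; 7.9% × $282.00 = $22.28
Total: $96.92 + $22.28 = $119.20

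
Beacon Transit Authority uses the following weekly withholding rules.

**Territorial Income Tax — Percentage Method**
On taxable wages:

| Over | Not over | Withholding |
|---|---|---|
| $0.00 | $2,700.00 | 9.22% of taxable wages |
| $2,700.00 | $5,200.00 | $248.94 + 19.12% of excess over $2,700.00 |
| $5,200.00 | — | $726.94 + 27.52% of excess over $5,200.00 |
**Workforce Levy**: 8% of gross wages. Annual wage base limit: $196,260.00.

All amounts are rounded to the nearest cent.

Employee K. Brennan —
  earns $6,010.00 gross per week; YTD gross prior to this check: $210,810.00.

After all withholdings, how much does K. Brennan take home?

Territorial Income Tax: taxable = $6,010.00
  $726.94 + 27.52% × ($6,010.00 − $5,200.00) = $726.94 + 27.52% × $810.00 = $949.85
Workforce Levy: YTD $210,810.00 ≥ cap $196,260.00 → $0.00
Total withheld: $949.85 + $0.00 = $949.85
Net pay: $6,010.00 − $949.85 = $5,060.15

$5,060.15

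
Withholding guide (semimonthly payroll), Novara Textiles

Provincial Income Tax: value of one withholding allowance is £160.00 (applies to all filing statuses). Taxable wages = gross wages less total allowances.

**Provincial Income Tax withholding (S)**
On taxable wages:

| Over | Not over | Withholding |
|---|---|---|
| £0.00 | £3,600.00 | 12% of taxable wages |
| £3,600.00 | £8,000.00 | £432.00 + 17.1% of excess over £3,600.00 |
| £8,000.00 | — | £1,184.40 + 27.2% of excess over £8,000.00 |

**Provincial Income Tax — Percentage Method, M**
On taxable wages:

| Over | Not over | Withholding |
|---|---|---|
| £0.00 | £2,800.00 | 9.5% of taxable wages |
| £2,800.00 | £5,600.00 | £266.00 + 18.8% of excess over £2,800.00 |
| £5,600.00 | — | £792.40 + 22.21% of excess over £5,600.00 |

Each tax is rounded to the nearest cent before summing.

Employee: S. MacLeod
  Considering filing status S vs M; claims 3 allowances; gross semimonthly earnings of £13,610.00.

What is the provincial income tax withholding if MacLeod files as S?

Provincial Income Tax (S): taxable = £13,610.00 − 3×£160.00 = £13,130.00
  £1,184.40 + 27.2% × (£13,130.00 − £8,000.00) = £1,184.40 + 27.2% × £5,130.00 = £2,579.76

£2,579.76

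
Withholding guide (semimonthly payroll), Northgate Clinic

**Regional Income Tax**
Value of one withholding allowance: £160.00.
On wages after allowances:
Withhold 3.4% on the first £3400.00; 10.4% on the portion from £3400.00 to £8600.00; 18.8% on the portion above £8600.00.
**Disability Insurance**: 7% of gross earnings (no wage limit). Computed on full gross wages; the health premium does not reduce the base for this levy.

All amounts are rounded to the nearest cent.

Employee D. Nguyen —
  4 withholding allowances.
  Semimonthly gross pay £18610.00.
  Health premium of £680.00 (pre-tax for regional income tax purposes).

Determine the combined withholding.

£3592.82

Regional Income Tax: taxable = £18610.00 − £680.00 − 4×£160.00 = £17290.00
  £656.40 + 18.8% × (£17290.00 − £8600.00) = £656.40 + 18.8% × £8690.00 = £2290.12
Disability Insurance: 7% × £18610.00 = £1302.70
Total: £2290.12 + £1302.70 = £3592.82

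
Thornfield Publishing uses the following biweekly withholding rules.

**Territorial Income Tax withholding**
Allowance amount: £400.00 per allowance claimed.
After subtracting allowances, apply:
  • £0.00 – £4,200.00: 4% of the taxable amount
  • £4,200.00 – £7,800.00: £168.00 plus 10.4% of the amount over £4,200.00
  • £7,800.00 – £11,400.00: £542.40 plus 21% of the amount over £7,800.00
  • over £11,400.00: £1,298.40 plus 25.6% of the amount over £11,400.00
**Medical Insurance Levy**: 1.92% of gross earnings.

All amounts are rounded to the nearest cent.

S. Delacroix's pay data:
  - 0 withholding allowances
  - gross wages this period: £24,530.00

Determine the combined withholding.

£5,130.66

Territorial Income Tax: taxable = £24,530.00
  £1,298.40 + 25.6% × (£24,530.00 − £11,400.00) = £1,298.40 + 25.6% × £13,130.00 = £4,659.68
Medical Insurance Levy: 1.92% × £24,530.00 = £470.98
Total: £4,659.68 + £470.98 = £5,130.66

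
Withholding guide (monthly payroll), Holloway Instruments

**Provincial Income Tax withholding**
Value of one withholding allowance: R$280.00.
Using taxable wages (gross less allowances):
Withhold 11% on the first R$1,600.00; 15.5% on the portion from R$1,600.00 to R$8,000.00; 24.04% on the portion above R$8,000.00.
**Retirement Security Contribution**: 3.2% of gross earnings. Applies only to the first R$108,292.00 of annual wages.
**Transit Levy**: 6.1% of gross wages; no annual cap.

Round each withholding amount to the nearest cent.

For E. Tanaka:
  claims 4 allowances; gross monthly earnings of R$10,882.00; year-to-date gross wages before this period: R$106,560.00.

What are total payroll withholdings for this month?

R$2,310.80

Provincial Income Tax: taxable = R$10,882.00 − 4×R$280.00 = R$9,762.00
  R$1,168.00 + 24.04% × (R$9,762.00 − R$8,000.00) = R$1,168.00 + 24.04% × R$1,762.00 = R$1,591.58
Retirement Security Contribution: cap R$108,292.00 − YTD R$106,560.00 = R$1,732.00 subject; 3.2% × R$1,732.00 = R$55.42
Transit Levy: 6.1% × R$10,882.00 = R$663.80
Total: R$1,591.58 + R$55.42 + R$663.80 = R$2,310.80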